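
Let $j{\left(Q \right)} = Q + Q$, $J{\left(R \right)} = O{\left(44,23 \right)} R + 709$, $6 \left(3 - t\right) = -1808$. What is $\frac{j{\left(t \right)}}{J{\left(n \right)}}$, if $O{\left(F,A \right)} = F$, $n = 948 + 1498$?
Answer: $\frac{1826}{324999} \approx 0.0056185$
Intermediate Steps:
$t = \frac{913}{3}$ ($t = 3 - - \frac{904}{3} = 3 + \frac{904}{3} = \frac{913}{3} \approx 304.33$)
$n = 2446$
$J{\left(R \right)} = 709 + 44 R$ ($J{\left(R \right)} = 44 R + 709 = 709 + 44 R$)
$j{\left(Q \right)} = 2 Q$
$\frac{j{\left(t \right)}}{J{\left(n \right)}} = \frac{2 \cdot \frac{913}{3}}{709 + 44 \cdot 2446} = \frac{1826}{3 \left(709 + 107624\right)} = \frac{1826}{3 \cdot 108333} = \frac{1826}{3} \cdot \frac{1}{108333} = \frac{1826}{324999}$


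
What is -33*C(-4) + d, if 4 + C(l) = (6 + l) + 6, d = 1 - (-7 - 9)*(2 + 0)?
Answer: -99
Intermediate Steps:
d = 33 (d = 1 - (-16)*2 = 1 - 1*(-32) = 1 + 32 = 33)
C(l) = 8 + l (C(l) = -4 + ((6 + l) + 6) = -4 + (12 + l) = 8 + l)
-33*C(-4) + d = -33*(8 - 4) + 33 = -33*4 + 33 = -132 + 33 = -99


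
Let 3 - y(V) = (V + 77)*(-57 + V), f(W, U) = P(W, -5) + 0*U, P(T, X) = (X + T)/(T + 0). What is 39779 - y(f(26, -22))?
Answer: 23932973/676 ≈ 35404.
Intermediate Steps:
P(T, X) = (T + X)/T
f(W, U) = (-5 + W)/W (f(W, U) = (W - 5)/W + 0*U = (-5 + W)/W + 0 = (-5 + W)/W)
y(V) = 3 - (-57 + V)*(77 + V) (y(V) = 3 - (V + 77)*(-57 + V) = 3 - (77 + V)*(-57 + V) = 3 - (-57 + V)*(77 + V))
39779 - y(f(26, -22)) = 39779 - (4392 - ((-5 + 26)/26)² - 20*(-5 + 26)/26) = 39779 - (4392 - ((1/26)*21)² - 10*21/13) = 39779 - (4392 - (21/26)² - 20*21/26) = 39779 - (4392 - 1*441/676 - 210/13) = 39779 - (4392 - 441/676 - 210/13) = 39779 - 1*2957631/676 = 39779 - 2957631/676 = 23932973/676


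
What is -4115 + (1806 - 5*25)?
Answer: -2434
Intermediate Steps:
-4115 + (1806 - 5*25) = -4115 + (1806 - 1*125) = -4115 + (1806 - 125) = -4115 + 1681 = -2434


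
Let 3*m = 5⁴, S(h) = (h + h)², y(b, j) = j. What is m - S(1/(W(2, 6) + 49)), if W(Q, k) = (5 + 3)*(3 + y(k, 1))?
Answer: 1366871/6561 ≈ 208.33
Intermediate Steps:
W(Q, k) = 32 (W(Q, k) = (5 + 3)*(3 + 1) = 8*4 = 32)
S(h) = 4*h² (S(h) = (2*h)² = 4*h²)
m = 625/3 (m = (⅓)*5⁴ = (⅓)*625 = 625/3 ≈ 208.33)
m - S(1/(W(2, 6) + 49)) = 625/3 - 4*(1/(32 + 49))² = 625/3 - 4*(1/81)² = 625/3 - 4/6561 = 1366871/6561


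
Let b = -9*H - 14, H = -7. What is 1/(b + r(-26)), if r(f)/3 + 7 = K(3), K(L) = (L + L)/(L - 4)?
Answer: ⅒ ≈ 0.10000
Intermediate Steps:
K(L) = 2*L/(-4 + L) (K(L) = (2*L)/(-4 + L) = 2*L/(-4 + L))
r(f) = -39 (r(f) = -21 + 3*(2*3/(-4 + 3)) = -21 + 3*(2*3/(-1)) = -21 + 3*(2*3*(-1)) = -21 + 3*(-6) = -21 - 18 = -39)
b = 49 (b = -9*(-7) - 14 = 63 - 14 = 49)
1/(b + r(-26)) = 1/(49 - 39) = 1/10 = ⅒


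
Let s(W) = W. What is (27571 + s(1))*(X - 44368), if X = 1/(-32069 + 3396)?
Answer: -35076096571380/28673 ≈ -1.2233e+9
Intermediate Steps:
X = -1/28673 (X = 1/(-28673) = -1/28673 ≈ -3.4876e-5)
(27571 + s(1))*(X - 44368) = (27571 + 1)*(-1/28673 - 44368) = 27572*(-1272163665/28673) = -35076096571380/28673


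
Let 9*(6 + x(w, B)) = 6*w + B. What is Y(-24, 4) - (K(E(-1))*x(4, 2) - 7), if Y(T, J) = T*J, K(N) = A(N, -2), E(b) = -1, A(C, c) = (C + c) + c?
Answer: -941/9 ≈ -104.56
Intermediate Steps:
x(w, B) = -6 + B/9 + 2*w/3 (x(w, B) = -6 + (6*w + B)/9 = -6 + (B + 6*w)/9 = -6 + (B/9 + 2*w/3) = -6 + B/9 + 2*w/3)
A(C, c) = C + 2*c
K(N) = -4 + N (K(N) = N + 2*(-2) = N - 4 = -4 + N)
Y(T, J) = J*T
Y(-24, 4) - (K(E(-1))*x(4, 2) - 7) = 4*(-24) - ((-4 - 1)*(-6 + (⅑)*2 + (⅔)*4) - 7) = -96 - (-5*(-6 + 2/9 + 8/3) - 7) = -96 - (-5*(-28/9) - 7) = -96 - (140/9 - 7) = -96 - 1*77/9 = -96 - 77/9 = -941/9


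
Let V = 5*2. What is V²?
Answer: 100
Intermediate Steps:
V = 10
V² = 10² = 100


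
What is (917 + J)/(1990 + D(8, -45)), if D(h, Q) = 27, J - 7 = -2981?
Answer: -2057/2017 ≈ -1.0198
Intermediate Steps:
J = -2974 (J = 7 - 2981 = -2974)
(917 + J)/(1990 + D(8, -45)) = (917 - 2974)/(1990 + 27) = -2057/2017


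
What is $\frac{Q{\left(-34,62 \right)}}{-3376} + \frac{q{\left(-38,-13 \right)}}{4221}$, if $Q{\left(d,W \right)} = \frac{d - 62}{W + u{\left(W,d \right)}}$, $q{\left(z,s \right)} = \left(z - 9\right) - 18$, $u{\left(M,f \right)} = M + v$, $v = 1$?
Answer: $- \frac{1689049}{111328875} \approx -0.015172$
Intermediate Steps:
$u{\left(M,f \right)} = 1 + M$ ($u{\left(M,f \right)} = M + 1 = 1 + M$)
$q{\left(z,s \right)} = -27 + z$ ($q{\left(z,s \right)} = \left(-9 + z\right) - 18 = -27 + z$)
$Q{\left(d,W \right)} = \frac{-62 + d}{1 + 2 W}$ ($Q{\left(d,W \right)} = \frac{d - 62}{W + \left(1 + W\right)} = \frac{-62 + d}{1 + 2 W}$)
$\frac{Q{\left(-34,62 \right)}}{-3376} + \frac{q{\left(-38,-13 \right)}}{4221} = \frac{\frac{1}{1 + 2 \cdot 62} \left(-62 - 34\right)}{-3376} + \frac{-27 - 38}{4221} = \frac{1}{1 + 124} \left(-96\right) \left(- \frac{1}{3376}\right) - \frac{65}{4221} = \frac{1}{125} \left(-96\right) \left(- \frac{1}{3376}\right) - \frac{65}{4221} = \left(- \frac{96}{125}\right) \left(- \frac{1}{3376}\right) - \frac{65}{4221} = \frac{6}{26375} - \frac{65}{4221} = - \frac{1689049}{111328875}$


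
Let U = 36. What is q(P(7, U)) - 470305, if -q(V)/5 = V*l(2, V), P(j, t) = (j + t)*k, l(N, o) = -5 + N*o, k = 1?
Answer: -487720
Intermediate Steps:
P(j, t) = j + t (P(j, t) = (j + t)*1 = j + t)
q(V) = -5*V*(-5 + 2*V)
q(P(7, U)) - 470305 = 5*(7 + 36)*(5 - 2*(7 + 36)) - 470305 = 5*43*(5 - 2*43) - 470305 = 5*43*(5 - 86) - 470305 = 5*43*(-81) - 470305 = -17415 - 470305 = -487720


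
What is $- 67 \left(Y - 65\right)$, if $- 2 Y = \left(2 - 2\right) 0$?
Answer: $4355$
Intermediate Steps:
$Y = 0$ ($Y = - \frac{\left(2 - 2\right) 0}{2} = - \frac{0 \cdot 0}{2} = \left(- \frac{1}{2}\right) 0 = 0$)
$- 67 \left(Y - 65\right) = - 67 \left(0 - 65\right) = \left(-67\right) \left(-65\right) = 4355$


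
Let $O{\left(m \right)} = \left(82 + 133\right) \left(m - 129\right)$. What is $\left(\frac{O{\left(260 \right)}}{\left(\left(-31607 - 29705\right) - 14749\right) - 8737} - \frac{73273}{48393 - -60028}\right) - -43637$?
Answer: $\frac{401184247193927}{9193883958} \approx 43636.0$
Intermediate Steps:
$O{\left(m \right)} = -27735 + 215 m$ ($O{\left(m \right)} = 215 \left(-129 + m\right) = -27735 + 215 m$)
$\left(\frac{O{\left(260 \right)}}{\left(\left(-31607 - 29705\right) - 14749\right) - 8737} - \frac{73273}{48393 - -60028}\right) - -43637 = \left(\frac{-27735 + 215 \cdot 260}{\left(\left(-31607 - 29705\right) - 14749\right) - 8737} - \frac{73273}{48393 - -60028}\right) - -43637 = \left(\frac{-27735 + 55900}{\left(-61312 - 14749\right) - 8737} - \frac{73273}{48393 + 60028}\right) + 43637 = \left(\frac{28165}{-76061 - 8737} - \frac{73273}{108421}\right) + 43637 = \left(\frac{28165}{-84798} - \frac{73273}{108421}\right) + 43637 = \left(28165 \left(- \frac{1}{84798}\right) - \frac{73273}{108421}\right) + 43637 = \left(- \frac{28165}{84798} - \frac{73273}{108421}\right) + 43637 = - \frac{9267081319}{9193883958} + 43637 = \frac{401184247193927}{9193883958}$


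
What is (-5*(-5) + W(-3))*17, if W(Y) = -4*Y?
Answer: 629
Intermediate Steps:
(-5*(-5) + W(-3))*17 = (-5*(-5) - 4*(-3))*17 = (25 + 12)*17 = 37*17 = 629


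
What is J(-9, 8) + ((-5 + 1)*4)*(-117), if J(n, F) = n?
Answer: 1863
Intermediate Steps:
J(-9, 8) + ((-5 + 1)*4)*(-117) = -9 + ((-5 + 1)*4)*(-117) = -9 - 4*4*(-117) = -9 - 16*(-117) = -9 + 1872 = 1863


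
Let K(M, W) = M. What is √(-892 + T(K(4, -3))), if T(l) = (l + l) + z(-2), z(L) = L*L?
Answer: 4*I*√55 ≈ 29.665*I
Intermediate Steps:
z(L) = L²
T(l) = 4 + 2*l (T(l) = (l + l) + (-2)² = 2*l + 4 = 4 + 2*l)
√(-892 + T(K(4, -3))) = √(-892 + (4 + 2*4)) = √(-892 + (4 + 8)) = √(-892 + 12) = √(-880) = 4*I*√55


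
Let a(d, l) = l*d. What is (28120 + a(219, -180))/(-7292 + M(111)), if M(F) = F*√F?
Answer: 82399600/51805633 + 1254300*√111/51805633 ≈ 1.8456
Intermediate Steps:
M(F) = F^(3/2)
a(d, l) = d*l
(28120 + a(219, -180))/(-7292 + M(111)) = (28120 + 219*(-180))/(-7292 + 111^(3/2)) = (28120 - 39420)/(-7292 + 111*√111) = -11300/(-7292 + 111*√111)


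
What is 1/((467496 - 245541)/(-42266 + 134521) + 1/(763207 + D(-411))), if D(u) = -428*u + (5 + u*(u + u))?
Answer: 23561225862/56685638593 ≈ 0.41565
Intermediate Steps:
D(u) = 5 - 428*u + 2*u**2 (D(u) = -428*u + (5 + u*(2*u)) = -428*u + (5 + 2*u**2) = 5 - 428*u + 2*u**2)
1/((467496 - 245541)/(-42266 + 134521) + 1/(763207 + D(-411))) = 1/((467496 - 245541)/(-42266 + 134521) + 1/(763207 + (5 - 428*(-411) + 2*(-411)**2))) = 1/(221955/92255 + 1/(763207 + (5 + 175908 + 2*168921))) = 1/(221955*(1/92255) + 1/(763207 + (5 + 175908 + 337842))) = 1/(44391/18451 + 1/(763207 + 513755)) = 1/(44391/18451 + 1/1276962) = 1/(56685638593/23561225862) = 23561225862/56685638593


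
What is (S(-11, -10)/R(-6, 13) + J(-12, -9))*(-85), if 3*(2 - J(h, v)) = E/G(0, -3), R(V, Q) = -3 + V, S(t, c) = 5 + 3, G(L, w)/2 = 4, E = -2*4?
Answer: -1105/9 ≈ -122.78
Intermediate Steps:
E = -8
G(L, w) = 8 (G(L, w) = 2*4 = 8)
S(t, c) = 8
J(h, v) = 7/3 (J(h, v) = 2 - (-8)/(3*8) = 2 - 1/3*(-1) = 2 + 1/3 = 7/3)
(S(-11, -10)/R(-6, 13) + J(-12, -9))*(-85) = (8/(-3 - 6) + 7/3)*(-85) = (8/(-9) + 7/3)*(-85) = (8*(-1/9) + 7/3)*(-85) = (-8/9 + 7/3)*(-85) = (13/9)*(-85) = -1105/9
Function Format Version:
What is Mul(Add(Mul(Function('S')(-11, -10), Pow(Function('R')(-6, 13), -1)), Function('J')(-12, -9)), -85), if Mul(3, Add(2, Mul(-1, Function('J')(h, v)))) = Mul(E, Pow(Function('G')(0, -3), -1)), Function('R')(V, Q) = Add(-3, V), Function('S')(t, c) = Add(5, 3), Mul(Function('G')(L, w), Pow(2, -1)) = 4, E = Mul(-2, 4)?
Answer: Rational(-1105, 9) ≈ -122.78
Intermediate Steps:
E = -8
Function('G')(L, w) = 8 (Function('G')(L, w) = Mul(2, 4) = 8)
Function('S')(t, c) = 8
Function('J')(h, v) = Rational(7, 3) (Function('J')(h, v) = Add(2, Mul(Rational(-1, 3), Mul(-8, Pow(8, -1)))) = Add(2, Mul(Rational(-1, 3), Mul(-8, Rational(1, 8)))) = Add(2, Mul(Rational(-1, 3), -1)) = Add(2, Rational(1, 3)) = Rational(7, 3))
Mul(Add(Mul(Function('S')(-11, -10), Pow(Function('R')(-6, 13), -1)), Function('J')(-12, -9)), -85) = Mul(Add(Mul(8, Pow(Add(-3, -6), -1)), Rational(7, 3)), -85) = Mul(Add(Mul(8, Pow(-9, -1)), Rational(7, 3)), -85) = Mul(Add(Mul(8, Rational(-1, 9)), Rational(7, 3)), -85) = Mul(Add(Rational(-8, 9), Rational(7, 3)), -85) = Mul(Rational(13, 9), -85) = Rational(-1105, 9)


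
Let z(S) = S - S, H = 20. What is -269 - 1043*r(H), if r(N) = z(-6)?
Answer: -269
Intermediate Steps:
z(S) = 0
r(N) = 0
-269 - 1043*r(H) = -269 - 1043*0 = -269 + 0 = -269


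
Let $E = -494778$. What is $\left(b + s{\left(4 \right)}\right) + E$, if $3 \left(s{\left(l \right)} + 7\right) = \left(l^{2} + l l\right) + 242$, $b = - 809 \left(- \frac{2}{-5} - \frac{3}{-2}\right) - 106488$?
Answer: $- \frac{18081563}{30} \approx -6.0272 \cdot 10^{5}$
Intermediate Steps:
$b = - \frac{1080251}{10}$ ($b = - 809 \left(\left(-2\right) \left(- \frac{1}{5}\right) - - \frac{3}{2}\right) - 106488 = - 809 \left(\frac{2}{5} + \frac{3}{2}\right) - 106488 = \left(-809\right) \frac{19}{10} - 106488 = - \frac{15371}{10} - 106488 = - \frac{1080251}{10} \approx -1.0803 \cdot 10^{5}$)
$s{\left(l \right)} = \frac{221}{3} + \frac{2 l^{2}}{3}$ ($s{\left(l \right)} = -7 + \frac{\left(l^{2} + l l\right) + 242}{3} = -7 + \frac{\left(l^{2} + l^{2}\right) + 242}{3} = -7 + \frac{2 l^{2} + 242}{3} = -7 + \frac{242 + 2 l^{2}}{3} = -7 + \left(\frac{242}{3} + \frac{2 l^{2}}{3}\right) = \frac{221}{3} + \frac{2 l^{2}}{3}$)
$\left(b + s{\left(4 \right)}\right) + E = \left(- \frac{1080251}{10} + \left(\frac{221}{3} + \frac{2 \cdot 4^{2}}{3}\right)\right) - 494778 = \left(- \frac{1080251}{10} + \left(\frac{221}{3} + \frac{2}{3} \cdot 16\right)\right) - 494778 = \left(- \frac{1080251}{10} + \left(\frac{221}{3} + \frac{32}{3}\right)\right) - 494778 = \left(- \frac{1080251}{10} + \frac{253}{3}\right) - 494778 = - \frac{3238223}{30} - 494778 = - \frac{18081563}{30}$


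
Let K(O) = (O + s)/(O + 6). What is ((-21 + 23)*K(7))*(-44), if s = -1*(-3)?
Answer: -880/13 ≈ -67.692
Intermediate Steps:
s = 3
K(O) = (3 + O)/(6 + O) (K(O) = (O + 3)/(O + 6) = (3 + O)/(6 + O))
((-21 + 23)*K(7))*(-44) = ((-21 + 23)*((3 + 7)/(6 + 7)))*(-44) = (2*(10/13))*(-44) = (20/13)*(-44) = -880/13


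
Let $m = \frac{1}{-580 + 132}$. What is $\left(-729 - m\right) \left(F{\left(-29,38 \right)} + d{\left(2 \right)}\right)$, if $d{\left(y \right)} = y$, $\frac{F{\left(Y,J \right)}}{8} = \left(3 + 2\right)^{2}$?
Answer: $- \frac{32985691}{224} \approx -1.4726 \cdot 10^{5}$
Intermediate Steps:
$m = - \frac{1}{448}$ ($m = \frac{1}{-448} = - \frac{1}{448} \approx -0.0022321$)
$F{\left(Y,J \right)} = 200$ ($F{\left(Y,J \right)} = 8 \left(3 + 2\right)^{2} = 8 \cdot 5^{2} = 8 \cdot 25 = 200$)
$\left(-729 - m\right) \left(F{\left(-29,38 \right)} + d{\left(2 \right)}\right) = \left(-729 - - \frac{1}{448}\right) \left(200 + 2\right) = \left(-729 + \frac{1}{448}\right) 202 = \left(- \frac{326591}{448}\right) 202 = - \frac{32985691}{224}$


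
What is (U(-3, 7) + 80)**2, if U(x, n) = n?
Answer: 7569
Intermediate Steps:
(U(-3, 7) + 80)**2 = (7 + 80)**2 = 87**2 = 7569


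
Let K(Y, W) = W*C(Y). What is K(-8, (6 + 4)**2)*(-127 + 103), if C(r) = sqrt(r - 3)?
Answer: -2400*I*sqrt(11) ≈ -7959.9*I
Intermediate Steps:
C(r) = sqrt(-3 + r)
K(Y, W) = W*sqrt(-3 + Y)
K(-8, (6 + 4)**2)*(-127 + 103) = ((6 + 4)**2*sqrt(-3 - 8))*(-127 + 103) = (10**2*sqrt(-11))*(-24) = (100*(I*sqrt(11)))*(-24) = (100*I*sqrt(11))*(-24) = -2400*I*sqrt(11)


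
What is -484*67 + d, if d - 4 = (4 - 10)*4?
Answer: -32448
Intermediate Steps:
d = -20 (d = 4 + (4 - 10)*4 = 4 - 6*4 = 4 - 24 = -20)
-484*67 + d = -484*67 - 20 = -32428 - 20 = -32448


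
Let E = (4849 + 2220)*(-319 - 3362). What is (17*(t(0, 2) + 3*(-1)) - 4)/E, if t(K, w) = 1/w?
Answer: 31/17347326 ≈ 1.7870e-6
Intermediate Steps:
E = -26020989 (E = 7069*(-3681) = -26020989)
(17*(t(0, 2) + 3*(-1)) - 4)/E = (17*(1/2 + 3*(-1)) - 4)/(-26020989) = (17*(½ - 3) - 4)*(-1/26020989) = (17*(-5/2) - 4)*(-1/26020989) = (-85/2 - 4)*(-1/26020989) = -93/2*(-1/26020989) = 31/17347326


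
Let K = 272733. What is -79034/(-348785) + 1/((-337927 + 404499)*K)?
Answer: 1434971438116169/6332673443349660 ≈ 0.22660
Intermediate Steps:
-79034/(-348785) + 1/((-337927 + 404499)*K) = -79034/(-348785) + 1/((-337927 + 404499)*272733) = -79034*(-1/348785) + (1/272733)/66572 = 79034/348785 + (1/66572)*(1/272733) = 79034/348785 + 1/18156381276 = 1434971438116169/6332673443349660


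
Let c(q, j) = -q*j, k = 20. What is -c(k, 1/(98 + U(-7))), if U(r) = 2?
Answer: 1/5 ≈ 0.20000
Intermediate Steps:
c(q, j) = -j*q
-c(k, 1/(98 + U(-7))) = -(-1)*20/(98 + 2) = -(-1)*20/100 = -1*(-1/5) = 1/5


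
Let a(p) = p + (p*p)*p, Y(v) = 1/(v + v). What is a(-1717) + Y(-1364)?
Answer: -13808782805841/2728 ≈ -5.0619e+9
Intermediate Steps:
Y(v) = 1/(2*v)
a(p) = p + p**3 (a(p) = p + p**2*p = p + p**3)
a(-1717) + Y(-1364) = (-1717 + (-1717)**3) + (1/2)/(-1364) = (-1717 - 5061868813) + (1/2)*(-1/1364) = -5061870530 - 1/2728 = -13808782805841/2728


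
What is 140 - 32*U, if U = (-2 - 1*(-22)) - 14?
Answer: -52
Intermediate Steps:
U = 6 (U = (-2 + 22) - 14 = 20 - 14 = 6)
140 - 32*U = 140 - 32*6 = 140 - 192 = -52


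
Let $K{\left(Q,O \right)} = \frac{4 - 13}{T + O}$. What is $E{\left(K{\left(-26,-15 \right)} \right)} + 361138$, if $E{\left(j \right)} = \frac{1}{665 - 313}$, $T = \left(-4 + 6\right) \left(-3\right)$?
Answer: $\frac{127120577}{352} \approx 3.6114 \cdot 10^{5}$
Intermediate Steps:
$T = -6$ ($T = 2 \left(-3\right) = -6$)
$K{\left(Q,O \right)} = - \frac{9}{-6 + O}$ ($K{\left(Q,O \right)} = \frac{4 - 13}{-6 + O} = - \frac{9}{-6 + O}$)
$E{\left(j \right)} = \frac{1}{352}$
$E{\left(K{\left(-26,-15 \right)} \right)} + 361138 = \frac{1}{352} + 361138 = \frac{127120577}{352}$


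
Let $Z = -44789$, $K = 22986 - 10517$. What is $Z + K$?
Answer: $-32320$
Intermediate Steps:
$K = 12469$ ($K = 22986 - 10517 = 12469$)
$Z + K = -44789 + 12469 = -32320$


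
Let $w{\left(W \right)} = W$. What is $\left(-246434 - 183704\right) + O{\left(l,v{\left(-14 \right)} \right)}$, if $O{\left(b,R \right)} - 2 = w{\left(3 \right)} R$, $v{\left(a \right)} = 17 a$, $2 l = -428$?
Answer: $-430850$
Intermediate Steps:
$l = -214$ ($l = \frac{1}{2} \left(-428\right) = -214$)
$O{\left(b,R \right)} = 2 + 3 R$
$\left(-246434 - 183704\right) + O{\left(l,v{\left(-14 \right)} \right)} = \left(-246434 - 183704\right) + \left(2 + 3 \cdot 17 \left(-14\right)\right) = -430138 + \left(2 + 3 \left(-238\right)\right) = -430138 + \left(2 - 714\right) = -430138 - 712 = -430850$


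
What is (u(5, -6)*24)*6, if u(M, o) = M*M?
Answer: 3600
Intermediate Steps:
u(M, o) = M²
(u(5, -6)*24)*6 = (5²*24)*6 = (25*24)*6 = 600*6 = 3600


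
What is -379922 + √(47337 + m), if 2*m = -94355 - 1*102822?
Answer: -379922 + I*√205006/2 ≈ -3.7992e+5 + 226.39*I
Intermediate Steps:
m = -197177/2 (m = (-94355 - 1*102822)/2 = (-94355 - 102822)/2 = (½)*(-197177) = -197177/2 ≈ -98589.)
-379922 + √(47337 + m) = -379922 + √(47337 - 197177/2) = -379922 + √(-102503/2) = -379922 + I*√205006/2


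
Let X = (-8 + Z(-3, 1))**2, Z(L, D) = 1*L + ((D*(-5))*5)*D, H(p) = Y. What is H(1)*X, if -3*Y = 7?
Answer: -3024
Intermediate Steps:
Y = -7/3 (Y = -1/3*7 = -7/3 ≈ -2.3333)
H(p) = -7/3
Z(L, D) = L - 25*D**2 (Z(L, D) = L + (-5*D*5)*D = L + (-25*D)*D = L - 25*D**2)
X = 1296 (X = (-8 + (-3 - 25*1**2))**2 = (-8 + (-3 - 25*1))**2 = (-8 + (-3 - 25))**2 = (-8 - 28)**2 = (-36)**2 = 1296)
H(1)*X = -7/3*1296 = -3024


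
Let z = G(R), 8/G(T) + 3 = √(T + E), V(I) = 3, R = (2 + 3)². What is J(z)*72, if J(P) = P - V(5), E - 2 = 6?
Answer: -144 + 24*√33 ≈ -6.1305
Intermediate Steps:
R = 25 (R = 5² = 25)
E = 8 (E = 2 + 6 = 8)
G(T) = 8/(-3 + √(8 + T)) (G(T) = 8/(-3 + √(T + 8)) = 8/(-3 + √(8 + T)))
z = 8/(-3 + √33) (z = 8/(-3 + √(8 + 25)) = 8/(-3 + √33) ≈ 2.9149)
J(P) = -3 + P (J(P) = P - 1*3 = P - 3 = -3 + P)
J(z)*72 = (-3 + (1 + √33/3))*72 = (-2 + √33/3)*72 = -144 + 24*√33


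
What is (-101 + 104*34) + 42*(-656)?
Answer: -24117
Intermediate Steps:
(-101 + 104*34) + 42*(-656) = (-101 + 3536) - 27552 = 3435 - 27552 = -24117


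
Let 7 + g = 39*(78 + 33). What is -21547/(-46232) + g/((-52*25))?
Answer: -42950901/15025400 ≈ -2.8586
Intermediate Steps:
g = 4322 (g = -7 + 39*(78 + 33) = -7 + 39*111 = -7 + 4329 = 4322)
-21547/(-46232) + g/((-52*25)) = -21547/(-46232) + 4322/((-52*25)) = -21547*(-1/46232) + 4322/(-1300) = 21547/46232 + 4322*(-1/1300) = 21547/46232 - 2161/650 = -42950901/15025400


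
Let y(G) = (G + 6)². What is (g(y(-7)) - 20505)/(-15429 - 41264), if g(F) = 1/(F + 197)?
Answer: 4059989/11225214 ≈ 0.36168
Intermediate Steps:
y(G) = (6 + G)²
g(F) = 1/(197 + F)
(g(y(-7)) - 20505)/(-15429 - 41264) = (1/(197 + (6 - 7)²) - 20505)/(-15429 - 41264) = (1/(197 + (-1)²) - 20505)/(-56693) = (1/(197 + 1) - 20505)*(-1/56693) = (1/198 - 20505)*(-1/56693) = -4059989/198*(-1/56693) = 4059989/11225214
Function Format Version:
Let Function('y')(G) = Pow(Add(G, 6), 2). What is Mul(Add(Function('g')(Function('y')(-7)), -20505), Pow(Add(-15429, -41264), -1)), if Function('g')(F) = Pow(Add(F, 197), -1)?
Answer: Rational(4059989, 11225214) ≈ 0.36168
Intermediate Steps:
Function('y')(G) = Pow(Add(6, G), 2)
Function('g')(F) = Pow(Add(197, F), -1)
Mul(Add(Function('g')(Function('y')(-7)), -20505), Pow(Add(-15429, -41264), -1)) = Mul(Add(Pow(Add(197, Pow(Add(6, -7), 2)), -1), -20505), Pow(Add(-15429, -41264), -1)) = Mul(Add(Pow(Add(197, Pow(-1, 2)), -1), -20505), Pow(-56693, -1)) = Mul(Add(Pow(Add(197, 1), -1), -20505), Rational(-1, 56693)) = Mul(Add(Pow(198, -1), -20505), Rational(-1, 56693)) = Mul(Add(Rational(1, 198), -20505), Rational(-1, 56693)) = Mul(Rational(-4059989, 198), Rational(-1, 56693)) = Rational(4059989, 11225214)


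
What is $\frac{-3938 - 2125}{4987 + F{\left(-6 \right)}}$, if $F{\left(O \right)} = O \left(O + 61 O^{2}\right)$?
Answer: $\frac{6063}{8153} \approx 0.74365$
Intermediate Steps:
$\frac{-3938 - 2125}{4987 + F{\left(-6 \right)}} = \frac{-3938 - 2125}{4987 + \left(-6\right)^{2} \left(1 + 61 \left(-6\right)\right)} = - \frac{6063}{4987 + 36 \left(1 - 366\right)} = - \frac{6063}{4987 + 36 \left(-365\right)} = - \frac{6063}{4987 - 13140} = - \frac{6063}{-8153} = \left(-6063\right) \left(- \frac{1}{8153}\right) = \frac{6063}{8153}$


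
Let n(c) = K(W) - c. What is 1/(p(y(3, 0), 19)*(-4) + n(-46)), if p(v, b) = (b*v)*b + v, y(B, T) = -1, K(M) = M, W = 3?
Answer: 1/1497 ≈ 0.00066800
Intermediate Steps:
p(v, b) = v + v*b² (p(v, b) = v*b² + v = v + v*b²)
n(c) = 3 - c
1/(p(y(3, 0), 19)*(-4) + n(-46)) = 1/(-(1 + 19²)*(-4) + (3 - 1*(-46))) = 1/(-(1 + 361)*(-4) + (3 + 46)) = 1/(-1*362*(-4) + 49) = 1/(-362*(-4) + 49) = 1/(1448 + 49) = 1/1497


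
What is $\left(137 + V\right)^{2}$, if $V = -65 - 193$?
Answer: $14641$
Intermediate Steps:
$V = -258$ ($V = -65 - 193 = -258$)
$\left(137 + V\right)^{2} = \left(137 - 258\right)^{2} = \left(-121\right)^{2} = 14641$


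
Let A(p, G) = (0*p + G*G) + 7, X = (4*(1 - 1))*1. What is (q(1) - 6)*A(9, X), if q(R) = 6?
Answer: 0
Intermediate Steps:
X = 0 (X = (4*0)*1 = 0*1 = 0)
A(p, G) = 7 + G² (A(p, G) = (0 + G²) + 7 = G² + 7 = 7 + G²)
(q(1) - 6)*A(9, X) = (6 - 6)*(7 + 0²) = 0*(7 + 0) = 0*7 = 0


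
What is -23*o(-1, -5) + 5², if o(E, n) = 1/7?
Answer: 152/7 ≈ 21.714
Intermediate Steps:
o(E, n) = ⅐
-23*o(-1, -5) + 5² = -23*⅐ + 5² = -23/7 + 25 = 152/7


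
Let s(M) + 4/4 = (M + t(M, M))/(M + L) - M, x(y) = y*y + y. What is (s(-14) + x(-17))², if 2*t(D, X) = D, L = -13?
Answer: 6615184/81 ≈ 81669.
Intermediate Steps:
x(y) = y + y² (x(y) = y² + y = y + y²)
t(D, X) = D/2
s(M) = -1 - M + 3*M/(2*(-13 + M)) (s(M) = -1 + ((M + M/2)/(M - 13) - M) = -1 + ((3*M/2)/(-13 + M) - M) = -1 + (3*M/(2*(-13 + M)) - M) = -1 + (-M + 3*M/(2*(-13 + M))) = -1 - M + 3*M/(2*(-13 + M)))
(s(-14) + x(-17))² = ((13 - 1*(-14)² + (27/2)*(-14))/(-13 - 14) - 17*(1 - 17))² = ((13 - 1*196 - 189)/(-27) - 17*(-16))² = (-(13 - 196 - 189)/27 + 272)² = (-1/27*(-372) + 272)² = (124/9 + 272)² = (2572/9)² = 6615184/81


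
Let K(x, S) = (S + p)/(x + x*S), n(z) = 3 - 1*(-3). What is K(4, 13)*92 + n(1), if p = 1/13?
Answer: 2501/91 ≈ 27.484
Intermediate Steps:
p = 1/13 ≈ 0.076923
n(z) = 6 (n(z) = 3 + 3 = 6)
K(x, S) = (1/13 + S)/(x + S*x) (K(x, S) = (S + 1/13)/(x + x*S) = (1/13 + S)/(x + S*x))
K(4, 13)*92 + n(1) = ((1/13 + 13)/(4*(1 + 13)))*92 + 6 = ((1/4)*(170/13)/14)*92 + 6 = ((1/4)*(1/14)*(170/13))*92 + 6 = (85/364)*92 + 6 = 1955/91 + 6 = 2501/91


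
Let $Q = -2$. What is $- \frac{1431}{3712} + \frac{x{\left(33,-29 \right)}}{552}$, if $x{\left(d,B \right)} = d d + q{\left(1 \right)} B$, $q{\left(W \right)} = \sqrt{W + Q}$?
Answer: $\frac{135519}{85376} - \frac{29 i}{552} \approx 1.5873 - 0.052536 i$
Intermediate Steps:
$q{\left(W \right)} = \sqrt{-2 + W}$ ($q{\left(W \right)} = \sqrt{W - 2} = \sqrt{-2 + W}$)
$x{\left(d,B \right)} = d^{2} + i B$ ($x{\left(d,B \right)} = d d + \sqrt{-2 + 1} B = d^{2} + \sqrt{-1} B = d^{2} + i B$)
$- \frac{1431}{3712} + \frac{x{\left(33,-29 \right)}}{552} = - \frac{1431}{3712} + \frac{33^{2} + i \left(-29\right)}{552} = \left(-1431\right) \frac{1}{3712} + \left(1089 - 29 i\right) \frac{1}{552} = - \frac{1431}{3712} + \left(\frac{363}{184} - \frac{29 i}{552}\right) = \frac{135519}{85376} - \frac{29 i}{552}$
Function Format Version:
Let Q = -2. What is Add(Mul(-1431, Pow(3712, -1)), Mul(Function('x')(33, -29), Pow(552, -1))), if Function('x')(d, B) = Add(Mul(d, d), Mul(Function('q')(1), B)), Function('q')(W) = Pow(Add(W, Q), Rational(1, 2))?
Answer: Add(Rational(135519, 85376), Mul(Rational(-29, 552), I)) ≈ Add(1.5873, Mul(-0.052536, I))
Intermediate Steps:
Function('q')(W) = Pow(Add(-2, W), Rational(1, 2)) (Function('q')(W) = Pow(Add(W, -2), Rational(1, 2)) = Pow(Add(-2, W), Rational(1, 2)))
Function('x')(d, B) = Add(Pow(d, 2), Mul(I, B)) (Function('x')(d, B) = Add(Mul(d, d), Mul(Pow(Add(-2, 1), Rational(1, 2)), B)) = Add(Pow(d, 2), Mul(Pow(-1, Rational(1, 2)), B)) = Add(Pow(d, 2), Mul(I, B)))
Add(Mul(-1431, Pow(3712, -1)), Mul(Function('x')(33, -29), Pow(552, -1))) = Add(Mul(-1431, Pow(3712, -1)), Mul(Add(Pow(33, 2), Mul(I, -29)), Pow(552, -1))) = Add(Mul(-1431, Rational(1, 3712)), Mul(Add(1089, Mul(-29, I)), Rational(1, 552))) = Add(Rational(-1431, 3712), Add(Rational(363, 184), Mul(Rational(-29, 552), I))) = Add(Rational(135519, 85376), Mul(Rational(-29, 552), I))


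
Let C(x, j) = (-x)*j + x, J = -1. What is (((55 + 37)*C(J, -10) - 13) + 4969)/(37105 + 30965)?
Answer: 1972/34035 ≈ 0.057940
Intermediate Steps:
C(x, j) = x - j*x (C(x, j) = -j*x + x = x - j*x)
(((55 + 37)*C(J, -10) - 13) + 4969)/(37105 + 30965) = (((55 + 37)*(-(1 - 1*(-10))) - 13) + 4969)/(37105 + 30965) = ((92*(-(1 + 10)) - 13) + 4969)/68070 = ((92*(-1*11) - 13) + 4969)*(1/68070) = ((92*(-11) - 13) + 4969)*(1/68070) = ((-1012 - 13) + 4969)*(1/68070) = (-1025 + 4969)*(1/68070) = 3944*(1/68070) = 1972/34035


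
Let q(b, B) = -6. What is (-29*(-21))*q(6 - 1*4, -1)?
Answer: -3654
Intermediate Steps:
(-29*(-21))*q(6 - 1*4, -1) = -29*(-21)*(-6) = 609*(-6) = -3654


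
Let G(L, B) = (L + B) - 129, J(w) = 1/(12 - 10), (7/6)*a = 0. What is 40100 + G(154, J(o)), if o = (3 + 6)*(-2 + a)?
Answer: 80251/2 ≈ 40126.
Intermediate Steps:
a = 0 (a = (6/7)*0 = 0)
o = -18 (o = (3 + 6)*(-2 + 0) = 9*(-2) = -18)
J(w) = 1/2
G(L, B) = -129 + B + L (G(L, B) = (B + L) - 129 = -129 + B + L)
40100 + G(154, J(o)) = 40100 + (-129 + 1/2 + 154) = 40100 + 51/2 = 80251/2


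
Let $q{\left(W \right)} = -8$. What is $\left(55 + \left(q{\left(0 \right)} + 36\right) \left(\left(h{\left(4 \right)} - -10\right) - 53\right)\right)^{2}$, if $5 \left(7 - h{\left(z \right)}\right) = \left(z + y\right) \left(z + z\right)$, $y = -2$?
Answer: $\frac{27175369}{25} \approx 1.087 \cdot 10^{6}$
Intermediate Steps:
$h{\left(z \right)} = 7 - \frac{2 z \left(-2 + z\right)}{5}$ ($h{\left(z \right)} = 7 - \frac{\left(z - 2\right) \left(z + z\right)}{5} = 7 - \frac{\left(-2 + z\right) 2 z}{5} = 7 - \frac{2 z \left(-2 + z\right)}{5}$)
$\left(55 + \left(q{\left(0 \right)} + 36\right) \left(\left(h{\left(4 \right)} - -10\right) - 53\right)\right)^{2} = \left(55 + \left(-8 + 36\right) \left(\left(\left(7 - \frac{2 \cdot 4^{2}}{5} + \frac{4}{5} \cdot 4\right) - -10\right) - 53\right)\right)^{2} = \left(55 + 28 \left(\left(\left(7 - \frac{32}{5} + \frac{16}{5}\right) + 10\right) - 53\right)\right)^{2} = \left(55 + 28 \left(\left(\frac{19}{5} + 10\right) - 53\right)\right)^{2} = \left(55 + 28 \left(\frac{69}{5} - 53\right)\right)^{2} = \left(55 + 28 \left(- \frac{196}{5}\right)\right)^{2} = \left(55 - \frac{5488}{5}\right)^{2} = \left(- \frac{5213}{5}\right)^{2} = \frac{27175369}{25}$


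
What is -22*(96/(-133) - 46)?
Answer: 136708/133 ≈ 1027.9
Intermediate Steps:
-22*(96/(-133) - 46) = -22*(96*(-1/133) - 46) = -22*(-96/133 - 46) = -22*(-6214/133) = 136708/133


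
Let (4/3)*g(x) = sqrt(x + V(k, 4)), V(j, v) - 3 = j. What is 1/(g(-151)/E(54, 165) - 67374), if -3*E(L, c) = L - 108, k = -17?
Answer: -12935808/871537128247 - 8*I*sqrt(165)/871537128247 ≈ -1.4843e-5 - 1.1791e-10*I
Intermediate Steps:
V(j, v) = 3 + j
g(x) = 3*sqrt(-14 + x)/4 (g(x) = 3*sqrt(x + (3 - 17))/4 = 3*sqrt(x - 14)/4 = 3*sqrt(-14 + x)/4)
E(L, c) = 36 - L/3 (E(L, c) = -(L - 108)/3 = -(-108 + L)/3 = 36 - L/3)
1/(g(-151)/E(54, 165) - 67374) = 1/((3*sqrt(-14 - 151)/4)/(36 - 1/3*54) - 67374) = 1/((3*sqrt(-165)/4)/(36 - 18) - 67374) = 1/((3*(I*sqrt(165))/4)/18 - 67374) = 1/((3*I*sqrt(165)/4)*(1/18) - 67374) = 1/(I*sqrt(165)/24 - 67374) = 1/(-67374 + I*sqrt(165)/24)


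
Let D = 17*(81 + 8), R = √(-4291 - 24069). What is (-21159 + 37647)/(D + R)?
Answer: 24946344/2317529 - 32976*I*√7090/2317529 ≈ 10.764 - 1.1981*I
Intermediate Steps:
R = 2*I*√7090 (R = √(-28360) = 2*I*√7090 ≈ 168.4*I)
D = 1513 (D = 17*89 = 1513)
(-21159 + 37647)/(D + R) = (-21159 + 37647)/(1513 + 2*I*√7090) = 16488/(1513 + 2*I*√7090)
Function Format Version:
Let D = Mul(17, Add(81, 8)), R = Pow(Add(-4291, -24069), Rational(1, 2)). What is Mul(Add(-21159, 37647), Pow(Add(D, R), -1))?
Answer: Add(Rational(24946344, 2317529), Mul(Rational(-32976, 2317529), I, Pow(7090, Rational(1, 2)))) ≈ Add(10.764, Mul(-1.1981, I))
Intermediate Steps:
R = Mul(2, I, Pow(7090, Rational(1, 2))) (R = Pow(-28360, Rational(1, 2)) = Mul(2, I, Pow(7090, Rational(1, 2))) ≈ Mul(168.40, I))
D = 1513 (D = Mul(17, 89) = 1513)
Mul(Add(-21159, 37647), Pow(Add(D, R), -1)) = Mul(Add(-21159, 37647), Pow(Add(1513, Mul(2, I, Pow(7090, Rational(1, 2)))), -1)) = Mul(16488, Pow(Add(1513, Mul(2, I, Pow(7090, Rational(1, 2)))), -1))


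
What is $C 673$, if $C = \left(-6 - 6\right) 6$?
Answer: $-48456$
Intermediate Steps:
$C = -72$ ($C = \left(-12\right) 6 = -72$)
$C 673 = \left(-72\right) 673 = -48456$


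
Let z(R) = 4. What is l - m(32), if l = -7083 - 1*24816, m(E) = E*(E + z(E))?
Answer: -33051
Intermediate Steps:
m(E) = E*(4 + E) (m(E) = E*(E + 4) = E*(4 + E))
l = -31899 (l = -7083 - 24816 = -31899)
l - m(32) = -31899 - 32*(4 + 32) = -31899 - 32*36 = -31899 - 1*1152 = -31899 - 1152 = -33051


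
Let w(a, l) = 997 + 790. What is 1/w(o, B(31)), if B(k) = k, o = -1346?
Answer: 1/1787 ≈ 0.00055960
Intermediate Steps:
w(a, l) = 1787
1/w(o, B(31)) = 1/1787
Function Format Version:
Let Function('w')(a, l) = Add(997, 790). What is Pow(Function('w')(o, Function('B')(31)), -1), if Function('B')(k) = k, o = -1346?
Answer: Rational(1, 1787) ≈ 0.00055960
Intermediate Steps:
Function('w')(a, l) = 1787
Pow(Function('w')(o, Function('B')(31)), -1) = Pow(1787, -1) = Rational(1, 1787)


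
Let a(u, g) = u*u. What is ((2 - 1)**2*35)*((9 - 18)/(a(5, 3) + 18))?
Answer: -315/43 ≈ -7.3256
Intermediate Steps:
a(u, g) = u**2
((2 - 1)**2*35)*((9 - 18)/(a(5, 3) + 18)) = ((2 - 1)**2*35)*((9 - 18)/(5**2 + 18)) = (1**2*35)*(-9/(25 + 18)) = (1*35)*(-9/43) = 35*(-9*1/43) = 35*(-9/43) = -315/43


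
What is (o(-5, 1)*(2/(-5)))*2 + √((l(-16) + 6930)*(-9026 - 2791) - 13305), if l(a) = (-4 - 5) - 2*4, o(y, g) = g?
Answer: -⅘ + I*√81704226 ≈ -0.8 + 9039.0*I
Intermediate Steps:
l(a) = -17 (l(a) = -9 - 8 = -17)
(o(-5, 1)*(2/(-5)))*2 + √((l(-16) + 6930)*(-9026 - 2791) - 13305) = (1*(2/(-5)))*2 + √((-17 + 6930)*(-9026 - 2791) - 13305) = (1*(2*(-⅕)))*2 + √(6913*(-11817) - 13305) = (1*(-⅖))*2 + √(-81690921 - 13305) = -⅖*2 + √(-81704226) = -⅘ + I*√81704226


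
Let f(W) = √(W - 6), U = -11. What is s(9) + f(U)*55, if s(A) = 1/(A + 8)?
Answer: 1/17 + 55*I*√17 ≈ 0.058824 + 226.77*I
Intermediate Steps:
s(A) = 1/(8 + A)
f(W) = √(-6 + W)
s(9) + f(U)*55 = 1/(8 + 9) + √(-6 - 11)*55 = 1/17 + √(-17)*55 = 1/17 + (I*√17)*55 = 1/17 + 55*I*√17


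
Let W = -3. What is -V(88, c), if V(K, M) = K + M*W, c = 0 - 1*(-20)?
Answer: -28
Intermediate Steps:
c = 20 (c = 0 + 20 = 20)
V(K, M) = K - 3*M (V(K, M) = K + M*(-3) = K - 3*M)
-V(88, c) = -(88 - 3*20) = -(88 - 60) = -1*28 = -28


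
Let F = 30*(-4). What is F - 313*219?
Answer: -68667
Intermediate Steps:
F = -120
F - 313*219 = -120 - 313*219 = -120 - 68547 = -68667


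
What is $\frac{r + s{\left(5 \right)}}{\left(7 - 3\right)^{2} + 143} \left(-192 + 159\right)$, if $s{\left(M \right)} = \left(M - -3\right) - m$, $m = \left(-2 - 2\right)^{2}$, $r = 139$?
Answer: $- \frac{1441}{53} \approx -27.189$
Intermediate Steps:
$m = 16$ ($m = \left(-4\right)^{2} = 16$)
$s{\left(M \right)} = -13 + M$ ($s{\left(M \right)} = \left(M - -3\right) - 16 = \left(M + 3\right) - 16 = \left(3 + M\right) - 16 = -13 + M$)
$\frac{r + s{\left(5 \right)}}{\left(7 - 3\right)^{2} + 143} \left(-192 + 159\right) = \frac{139 + \left(-13 + 5\right)}{\left(7 - 3\right)^{2} + 143} \left(-192 + 159\right) = \frac{139 - 8}{4^{2} + 143} \left(-33\right) = \frac{131}{16 + 143} \left(-33\right) = \frac{131}{159} \left(-33\right) = - \frac{1441}{53}$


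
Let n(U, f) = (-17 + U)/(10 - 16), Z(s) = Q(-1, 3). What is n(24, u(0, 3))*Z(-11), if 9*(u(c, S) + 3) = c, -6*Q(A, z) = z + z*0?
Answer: 7/12 ≈ 0.58333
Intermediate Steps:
Q(A, z) = -z/6 (Q(A, z) = -(z + z*0)/6 = -(z + 0)/6 = -z/6)
Z(s) = -1/2 (Z(s) = -1/6*3 = -1/2)
u(c, S) = -3 + c/9
n(U, f) = 17/6 - U/6 (n(U, f) = (-17 + U)/(-6) = (-17 + U)*(-1/6) = 17/6 - U/6)
n(24, u(0, 3))*Z(-11) = (17/6 - 1/6*24)*(-1/2) = (17/6 - 4)*(-1/2) = -7/6*(-1/2) = 7/12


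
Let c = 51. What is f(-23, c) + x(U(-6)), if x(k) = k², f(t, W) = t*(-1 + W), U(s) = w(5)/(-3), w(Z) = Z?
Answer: -10325/9 ≈ -1147.2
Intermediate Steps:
U(s) = -5/3 (U(s) = 5/(-3) = 5*(-⅓) = -5/3)
f(-23, c) + x(U(-6)) = -23*(-1 + 51) + (-5/3)² = -23*50 + 25/9 = -1150 + 25/9 = -10325/9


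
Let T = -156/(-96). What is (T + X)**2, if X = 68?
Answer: 310249/64 ≈ 4847.6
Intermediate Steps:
T = 13/8 (T = -156*(-1/96) = 13/8 ≈ 1.6250)
(T + X)**2 = (13/8 + 68)**2 = (557/8)**2 = 310249/64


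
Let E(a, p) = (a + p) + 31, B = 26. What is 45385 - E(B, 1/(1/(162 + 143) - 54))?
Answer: 746507137/16469 ≈ 45328.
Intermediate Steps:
E(a, p) = 31 + a + p
45385 - E(B, 1/(1/(162 + 143) - 54)) = 45385 - (31 + 26 + 1/(1/(162 + 143) - 54)) = 45385 - (31 + 26 + 1/(1/305 - 54)) = 45385 - (31 + 26 + 1/(-16469/305)) = 45385 - (31 + 26 - 305/16469) = 45385 - 1*938428/16469 = 45385 - 938428/16469 = 746507137/16469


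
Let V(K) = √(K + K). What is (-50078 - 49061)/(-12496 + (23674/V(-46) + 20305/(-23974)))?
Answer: 16377734378972059102/2145006758561770107 - 674477060447575868*I*√23/2145006758561770107 ≈ 7.6353 - 1.508*I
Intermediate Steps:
V(K) = √2*√K (V(K) = √(2*K) = √2*√K)
(-50078 - 49061)/(-12496 + (23674/V(-46) + 20305/(-23974))) = (-50078 - 49061)/(-12496 + (23674/((√2*√(-46))) + 20305/(-23974))) = -99139/(-12496 + (23674/((√2*(I*√46))) + 20305*(-1/23974))) = -99139/(-12496 + (23674/((2*I*√23)) - 20305/23974)) = -99139/(-12496 + (23674*(-I*√23/46) - 20305/23974)) = -99139/(-12496 + (-11837*I*√23/23 - 20305/23974)) = -99139/(-12496 + (-20305/23974 - 11837*I*√23/23)) = -99139/(-299599409/23974 - 11837*I*√23/23)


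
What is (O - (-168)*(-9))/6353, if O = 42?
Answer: -1470/6353 ≈ -0.23139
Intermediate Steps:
(O - (-168)*(-9))/6353 = (42 - (-168)*(-9))/6353 = (42 - 42*36)*(1/6353) = (42 - 1512)*(1/6353) = -1470*1/6353 = -1470/6353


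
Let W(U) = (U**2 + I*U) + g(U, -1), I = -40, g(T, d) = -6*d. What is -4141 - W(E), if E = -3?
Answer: -4276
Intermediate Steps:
W(U) = 6 + U**2 - 40*U (W(U) = (U**2 - 40*U) - 6*(-1) = (U**2 - 40*U) + 6 = 6 + U**2 - 40*U)
-4141 - W(E) = -4141 - (6 + (-3)**2 - 40*(-3)) = -4141 - (6 + 9 + 120) = -4141 - 1*135 = -4141 - 135 = -4276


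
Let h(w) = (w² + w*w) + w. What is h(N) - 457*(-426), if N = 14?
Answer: 195088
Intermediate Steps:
h(w) = w + 2*w² (h(w) = (w² + w²) + w = 2*w² + w = w + 2*w²)
h(N) - 457*(-426) = 14*(1 + 2*14) - 457*(-426) = 14*(1 + 28) + 194682 = 14*29 + 194682 = 406 + 194682 = 195088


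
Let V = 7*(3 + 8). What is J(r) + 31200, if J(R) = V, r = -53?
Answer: 31277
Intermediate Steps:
V = 77 (V = 7*11 = 77)
J(R) = 77
J(r) + 31200 = 77 + 31200 = 31277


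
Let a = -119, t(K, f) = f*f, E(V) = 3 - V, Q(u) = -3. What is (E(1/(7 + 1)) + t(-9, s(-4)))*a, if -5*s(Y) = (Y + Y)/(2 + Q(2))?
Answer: -129353/200 ≈ -646.76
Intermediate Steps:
s(Y) = 2*Y/5 (s(Y) = -(Y + Y)/(5*(2 - 3)) = -2*Y/(5*(-1)) = -2*Y*(-1)/5 = -(-2)*Y/5 = 2*Y/5)
t(K, f) = f²
(E(1/(7 + 1)) + t(-9, s(-4)))*a = ((3 - 1/(7 + 1)) + ((⅖)*(-4))²)*(-119) = ((3 - 1/8) + (-8/5)²)*(-119) = ((3 - 1*⅛) + 64/25)*(-119) = ((3 - ⅛) + 64/25)*(-119) = (23/8 + 64/25)*(-119) = (1087/200)*(-119) = -129353/200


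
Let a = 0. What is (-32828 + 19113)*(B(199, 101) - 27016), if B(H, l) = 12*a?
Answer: 370524440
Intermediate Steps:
B(H, l) = 0 (B(H, l) = 12*0 = 0)
(-32828 + 19113)*(B(199, 101) - 27016) = (-32828 + 19113)*(0 - 27016) = -13715*(-27016) = 370524440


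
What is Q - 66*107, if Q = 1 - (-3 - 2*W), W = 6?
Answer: -7046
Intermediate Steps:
Q = 16 (Q = 1 - (-3 - 2*6) = 1 - (-3 - 12) = 1 - 1*(-15) = 1 + 15 = 16)
Q - 66*107 = 16 - 66*107 = 16 - 7062 = -7046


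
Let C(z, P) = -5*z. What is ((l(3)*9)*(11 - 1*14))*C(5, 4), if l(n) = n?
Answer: 2025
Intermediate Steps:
((l(3)*9)*(11 - 1*14))*C(5, 4) = ((3*9)*(11 - 1*14))*(-5*5) = (27*(11 - 14))*(-25) = (27*(-3))*(-25) = -81*(-25) = 2025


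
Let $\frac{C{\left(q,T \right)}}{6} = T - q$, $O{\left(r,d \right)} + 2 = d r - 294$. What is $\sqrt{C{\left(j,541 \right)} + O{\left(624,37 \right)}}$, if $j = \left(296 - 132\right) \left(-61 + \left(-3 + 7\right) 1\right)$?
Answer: $\sqrt{82126} \approx 286.58$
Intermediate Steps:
$O{\left(r,d \right)} = -296 + d r$ ($O{\left(r,d \right)} = -2 + \left(d r - 294\right) = -2 + \left(-294 + d r\right) = -296 + d r$)
$j = -9348$ ($j = 164 \left(-61 + 4 \cdot 1\right) = 164 \left(-61 + 4\right) = 164 \left(-57\right) = -9348$)
$C{\left(q,T \right)} = - 6 q + 6 T$ ($C{\left(q,T \right)} = 6 \left(T - q\right) = - 6 q + 6 T$)
$\sqrt{C{\left(j,541 \right)} + O{\left(624,37 \right)}} = \sqrt{\left(\left(-6\right) \left(-9348\right) + 6 \cdot 541\right) + \left(-296 + 37 \cdot 624\right)} = \sqrt{\left(56088 + 3246\right) + \left(-296 + 23088\right)} = \sqrt{59334 + 22792} = \sqrt{82126}$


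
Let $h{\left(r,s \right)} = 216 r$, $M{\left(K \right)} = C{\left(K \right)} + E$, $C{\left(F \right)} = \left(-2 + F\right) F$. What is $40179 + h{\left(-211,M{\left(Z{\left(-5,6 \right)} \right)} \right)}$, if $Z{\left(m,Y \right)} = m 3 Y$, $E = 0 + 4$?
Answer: $-5397$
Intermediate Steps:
$C{\left(F \right)} = F \left(-2 + F\right)$
$E = 4$
$Z{\left(m,Y \right)} = 3 Y m$ ($Z{\left(m,Y \right)} = 3 m Y = 3 Y m$)
$M{\left(K \right)} = 4 + K \left(-2 + K\right)$ ($M{\left(K \right)} = K \left(-2 + K\right) + 4 = 4 + K \left(-2 + K\right)$)
$40179 + h{\left(-211,M{\left(Z{\left(-5,6 \right)} \right)} \right)} = 40179 + 216 \left(-211\right) = 40179 - 45576 = -5397$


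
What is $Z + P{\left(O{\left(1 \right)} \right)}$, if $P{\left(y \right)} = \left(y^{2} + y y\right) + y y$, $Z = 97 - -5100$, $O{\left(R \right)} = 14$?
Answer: $5785$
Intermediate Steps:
$Z = 5197$ ($Z = 97 + 5100 = 5197$)
$P{\left(y \right)} = 3 y^{2}$ ($P{\left(y \right)} = \left(y^{2} + y^{2}\right) + y^{2} = 2 y^{2} + y^{2} = 3 y^{2}$)
$Z + P{\left(O{\left(1 \right)} \right)} = 5197 + 3 \cdot 14^{2} = 5197 + 3 \cdot 196 = 5197 + 588 = 5785$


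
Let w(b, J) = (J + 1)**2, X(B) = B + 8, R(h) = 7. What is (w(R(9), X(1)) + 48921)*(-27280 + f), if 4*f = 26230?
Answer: -2031675345/2 ≈ -1.0158e+9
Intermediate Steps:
X(B) = 8 + B
w(b, J) = (1 + J)**2
f = 13115/2 (f = (1/4)*26230 = 13115/2 ≈ 6557.5)
(w(R(9), X(1)) + 48921)*(-27280 + f) = ((1 + (8 + 1))**2 + 48921)*(-27280 + 13115/2) = ((1 + 9)**2 + 48921)*(-41445/2) = (10**2 + 48921)*(-41445/2) = (100 + 48921)*(-41445/2) = 49021*(-41445/2) = -2031675345/2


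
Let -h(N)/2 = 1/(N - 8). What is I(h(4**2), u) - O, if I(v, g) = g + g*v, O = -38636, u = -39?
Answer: 154427/4 ≈ 38607.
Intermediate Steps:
h(N) = -2/(-8 + N) (h(N) = -2/(N - 8) = -2/(-8 + N))
I(h(4**2), u) - O = -39*(1 - 2/(-8 + 4**2)) - 1*(-38636) = -39*(1 - 2/(-8 + 16)) + 38636 = -39*(1 - 2/8) + 38636 = -39*(1 - 2*1/8) + 38636 = -39*(1 - 1/4) + 38636 = -39*3/4 + 38636 = -117/4 + 38636 = 154427/4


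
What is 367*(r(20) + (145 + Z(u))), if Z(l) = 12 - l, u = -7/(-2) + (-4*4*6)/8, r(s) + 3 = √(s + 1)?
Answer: 119275/2 + 367*√21 ≈ 61319.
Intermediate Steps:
r(s) = -3 + √(1 + s) (r(s) = -3 + √(s + 1) = -3 + √(1 + s))
u = -17/2 (u = -7*(-½) - 16*6*(⅛) = 7/2 - 96*⅛ = 7/2 - 12 = -17/2 ≈ -8.5000)
367*(r(20) + (145 + Z(u))) = 367*((-3 + √(1 + 20)) + (145 + (12 - 1*(-17/2)))) = 367*((-3 + √21) + (145 + (12 + 17/2))) = 367*((-3 + √21) + (145 + 41/2)) = 367*((-3 + √21) + 331/2) = 367*(325/2 + √21) = 119275/2 + 367*√21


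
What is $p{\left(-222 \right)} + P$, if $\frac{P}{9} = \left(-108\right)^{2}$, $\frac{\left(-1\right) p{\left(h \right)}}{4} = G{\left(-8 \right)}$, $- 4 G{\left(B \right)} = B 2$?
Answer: $104960$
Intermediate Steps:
$G{\left(B \right)} = - \frac{B}{2}$ ($G{\left(B \right)} = - \frac{B 2}{4} = - \frac{2 B}{4} = - \frac{B}{2}$)
$p{\left(h \right)} = -16$ ($p{\left(h \right)} = - 4 \left(\left(- \frac{1}{2}\right) \left(-8\right)\right) = \left(-4\right) 4 = -16$)
$P = 104976$ ($P = 9 \left(-108\right)^{2} = 9 \cdot 11664 = 104976$)
$p{\left(-222 \right)} + P = -16 + 104976 = 104960$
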